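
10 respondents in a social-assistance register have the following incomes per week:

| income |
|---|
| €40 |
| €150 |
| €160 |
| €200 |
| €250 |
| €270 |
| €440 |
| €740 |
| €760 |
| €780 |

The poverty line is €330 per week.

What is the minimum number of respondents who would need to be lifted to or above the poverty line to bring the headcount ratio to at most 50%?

Currently q = 6 of N = 10 are below the line (H = 0.600).
A headcount ratio of at most 50% allows at most ⌊0.50 × 10⌋ = 5 poor respondents.
So at least 6 − 5 = 1 must be lifted.

1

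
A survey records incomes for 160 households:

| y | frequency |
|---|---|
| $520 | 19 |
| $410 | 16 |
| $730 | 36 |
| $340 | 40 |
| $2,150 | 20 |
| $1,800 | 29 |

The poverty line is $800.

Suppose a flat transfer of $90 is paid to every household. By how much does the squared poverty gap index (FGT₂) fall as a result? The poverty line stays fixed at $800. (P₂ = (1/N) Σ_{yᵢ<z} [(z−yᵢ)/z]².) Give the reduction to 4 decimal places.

Before: below the line — 40×$340, 16×$410, 19×$520, 36×$730; squared poverty gap index (FGT₂) = 0.122691.
After the $90 transfer: below the line — 40×$430, 16×$500, 19×$610; squared poverty gap index (FGT₂) = 0.074237.
Reduction = 0.122691 − 0.074237 = 0.0485.

0.0485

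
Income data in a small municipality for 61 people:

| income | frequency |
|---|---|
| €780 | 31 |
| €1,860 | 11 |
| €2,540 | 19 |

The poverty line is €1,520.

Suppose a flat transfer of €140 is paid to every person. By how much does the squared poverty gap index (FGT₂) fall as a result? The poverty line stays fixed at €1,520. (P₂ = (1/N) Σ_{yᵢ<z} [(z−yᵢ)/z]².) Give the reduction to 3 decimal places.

0.041

Before: below the line — 31×€780; squared poverty gap index (FGT₂) = 0.12045.
After the €140 transfer: below the line — 31×€920; squared poverty gap index (FGT₂) = 0.07919.
Reduction = 0.12045 − 0.07919 = 0.041.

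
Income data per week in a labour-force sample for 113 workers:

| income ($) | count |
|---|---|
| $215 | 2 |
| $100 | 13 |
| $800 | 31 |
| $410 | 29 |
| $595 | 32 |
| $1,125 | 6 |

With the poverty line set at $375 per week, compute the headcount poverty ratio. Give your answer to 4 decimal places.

15 of the 113 workers have income below $375.
H = 15/113 = 0.1327.

0.1327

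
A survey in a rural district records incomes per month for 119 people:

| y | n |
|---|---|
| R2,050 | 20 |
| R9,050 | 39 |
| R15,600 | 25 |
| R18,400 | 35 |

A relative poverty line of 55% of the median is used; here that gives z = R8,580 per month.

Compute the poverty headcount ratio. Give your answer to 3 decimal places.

20 of the 119 people have income below R8,580.
H = 20/119 = 0.168.

0.168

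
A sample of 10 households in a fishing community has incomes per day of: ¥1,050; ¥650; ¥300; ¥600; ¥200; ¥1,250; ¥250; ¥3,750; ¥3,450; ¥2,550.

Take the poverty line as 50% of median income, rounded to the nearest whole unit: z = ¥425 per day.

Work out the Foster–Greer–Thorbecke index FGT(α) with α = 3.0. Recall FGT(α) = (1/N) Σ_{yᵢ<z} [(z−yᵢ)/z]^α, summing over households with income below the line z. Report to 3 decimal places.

Below z: ¥200, ¥250, ¥300 (q = 3 of N = 10).
Gap ratios (z−y)/z: (425−200)/425 = 0.5294; (425−250)/425 = 0.4118; (425−300)/425 = 0.2941.
Raised to α = 3.0: 0.14838; 0.06981; 0.02544.
Sum = 0.243639; FGT(3.0) = 0.243639 / 10 = 0.024.

0.024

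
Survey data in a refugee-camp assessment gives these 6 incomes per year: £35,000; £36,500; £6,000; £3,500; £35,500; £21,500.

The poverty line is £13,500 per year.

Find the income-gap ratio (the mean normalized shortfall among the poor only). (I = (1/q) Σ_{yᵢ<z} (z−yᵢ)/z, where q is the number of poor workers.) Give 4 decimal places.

Below z: £3,500, £6,000 (q = 2 of N = 6).
Shortfall ratios (z−y)/z: 0.7407, 0.5556; sum = 1.296296.
The income-gap ratio divides by q (the poor only): 1.296296 / 2 = 0.6481.

0.6481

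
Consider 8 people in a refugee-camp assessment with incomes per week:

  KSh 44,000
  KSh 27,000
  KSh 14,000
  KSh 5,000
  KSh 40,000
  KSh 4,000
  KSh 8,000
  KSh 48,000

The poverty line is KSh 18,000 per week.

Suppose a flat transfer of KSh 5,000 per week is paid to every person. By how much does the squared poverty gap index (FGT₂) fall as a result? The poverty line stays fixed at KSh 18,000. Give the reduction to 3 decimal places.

0.120

Before: below the line — KSh 4,000, KSh 5,000, KSh 8,000, KSh 14,000; squared poverty gap index (FGT₂) = 0.18557.
After the KSh 5,000 transfer: below the line — KSh 9,000, KSh 10,000, KSh 13,000; squared poverty gap index (FGT₂) = 0.06559.
Reduction = 0.18557 − 0.06559 = 0.120.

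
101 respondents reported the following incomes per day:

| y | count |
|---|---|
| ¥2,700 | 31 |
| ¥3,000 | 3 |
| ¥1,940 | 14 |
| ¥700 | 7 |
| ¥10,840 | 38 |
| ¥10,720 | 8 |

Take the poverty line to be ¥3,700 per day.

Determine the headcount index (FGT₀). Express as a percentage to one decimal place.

55 of the 101 respondents have income below ¥3,700.
H = 55/101 = 54.5%.

54.5%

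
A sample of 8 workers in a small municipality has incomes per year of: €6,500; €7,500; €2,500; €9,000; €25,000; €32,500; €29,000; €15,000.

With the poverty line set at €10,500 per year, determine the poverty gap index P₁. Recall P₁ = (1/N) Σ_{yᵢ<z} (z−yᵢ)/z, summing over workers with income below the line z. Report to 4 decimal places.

0.1964

Incomes under z: €2,500, €6,500, €7,500, €9,000 (q = 4 of N = 8).
Relative gaps: (10500−2500)/10500 = 0.7619; (10500−6500)/10500 = 0.3810; (10500−7500)/10500 = 0.2857; (10500−9000)/10500 = 0.1429.
Σ = 1.571429. Dividing by the full population N = 8 gives P₁ = 0.1964.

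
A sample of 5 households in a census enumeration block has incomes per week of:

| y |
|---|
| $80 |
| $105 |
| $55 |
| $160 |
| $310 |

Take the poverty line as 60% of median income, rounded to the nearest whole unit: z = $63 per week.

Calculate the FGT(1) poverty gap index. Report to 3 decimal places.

Below the line: $55 (q = 1 of N = 5).
Normalized shortfalls: (63−55)/63 = 0.1270.
Σ = 0.126984. Dividing by the full population N = 5 gives P₁ = 0.025.

0.025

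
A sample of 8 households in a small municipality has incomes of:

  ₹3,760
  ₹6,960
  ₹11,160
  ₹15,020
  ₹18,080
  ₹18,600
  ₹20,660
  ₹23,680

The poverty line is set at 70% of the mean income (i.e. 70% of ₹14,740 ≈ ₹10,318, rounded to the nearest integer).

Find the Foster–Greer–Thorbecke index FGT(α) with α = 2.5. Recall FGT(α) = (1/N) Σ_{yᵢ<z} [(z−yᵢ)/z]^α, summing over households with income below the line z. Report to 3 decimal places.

Below z: ₹3,760, ₹6,960 (q = 2 of N = 8).
Normalized shortfalls: (10318−3760)/10318 = 0.6356; (10318−6960)/10318 = 0.3255.
Raised to α = 2.5: 0.32206; 0.06042.
Sum = 0.382487; FGT(2.5) = 0.382487 / 8 = 0.048.

0.048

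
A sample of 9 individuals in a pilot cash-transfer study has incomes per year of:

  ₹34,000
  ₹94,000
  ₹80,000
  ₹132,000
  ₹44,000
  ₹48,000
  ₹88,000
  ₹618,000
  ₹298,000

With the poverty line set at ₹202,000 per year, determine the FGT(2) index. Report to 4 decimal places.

0.3304

Poor units: ₹34,000, ₹44,000, ₹48,000, ₹80,000, ₹88,000, ₹94,000, ₹132,000 (q = 7 of N = 9).
Relative gaps: (202000−34000)/202000 = 0.8317; (202000−44000)/202000 = 0.7822; (202000−48000)/202000 = 0.7624; (202000−80000)/202000 = 0.6040; (202000−88000)/202000 = 0.5644; (202000−94000)/202000 = 0.5347; (202000−132000)/202000 = 0.3465.
Squared: 0.6917; 0.6118; 0.5812; 0.3648; 0.3185; 0.2859; 0.1201.
Sum = 2.973924; P₂ = 2.973924 / 9 = 0.3304.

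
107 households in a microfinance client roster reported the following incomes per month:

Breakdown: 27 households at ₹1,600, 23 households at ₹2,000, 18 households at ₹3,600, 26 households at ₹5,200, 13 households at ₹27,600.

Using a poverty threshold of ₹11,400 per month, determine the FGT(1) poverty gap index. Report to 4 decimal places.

0.6414

Below the line: 27×₹1,600, 23×₹2,000, 18×₹3,600, 26×₹5,200 (q = 94 of N = 107).
Relative gaps: (11400−1600)/11400 = 0.8596 (×27); (11400−2000)/11400 = 0.8246 (×23); (11400−3600)/11400 = 0.6842 (×18); (11400−5200)/11400 = 0.5439 (×26).
Sum of shortfalls = 68.631579; P₁ averages over all N: 68.631579 / 107 = 0.6414.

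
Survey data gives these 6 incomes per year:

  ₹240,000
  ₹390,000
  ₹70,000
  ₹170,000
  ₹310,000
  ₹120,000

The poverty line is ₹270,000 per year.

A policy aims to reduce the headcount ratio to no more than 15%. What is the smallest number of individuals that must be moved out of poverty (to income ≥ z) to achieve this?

4

Currently q = 4 of N = 6 are below the line (H = 0.667).
A headcount ratio of at most 15% allows at most ⌊0.15 × 6⌋ = 0 poor individuals.
So at least 4 − 0 = 4 must be lifted.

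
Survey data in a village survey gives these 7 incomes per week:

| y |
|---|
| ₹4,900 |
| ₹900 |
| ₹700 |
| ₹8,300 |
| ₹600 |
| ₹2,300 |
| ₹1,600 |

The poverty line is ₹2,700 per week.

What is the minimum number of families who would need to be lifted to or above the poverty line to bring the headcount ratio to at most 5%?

Currently q = 5 of N = 7 are below the line (H = 0.714).
A headcount ratio of at most 5% allows at most ⌊0.05 × 7⌋ = 0 poor families.
So at least 5 − 0 = 5 must be lifted.

5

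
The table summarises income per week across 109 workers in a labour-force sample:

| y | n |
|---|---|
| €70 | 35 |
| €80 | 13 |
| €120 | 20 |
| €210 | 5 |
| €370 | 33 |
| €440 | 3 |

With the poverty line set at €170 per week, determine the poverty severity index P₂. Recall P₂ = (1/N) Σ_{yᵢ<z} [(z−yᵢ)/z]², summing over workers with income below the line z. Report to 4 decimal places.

Below z: 35×€70, 13×€80, 20×€120 (q = 68 of N = 109).
Normalized shortfalls: (170−70)/170 = 0.5882 (×35); (170−80)/170 = 0.5294 (×13); (170−120)/170 = 0.2941 (×20).
Squared: 0.3460 (×35); 0.2803 (×13); 0.0865 (×20).
Sum = 17.484429; P₂ = 17.484429 / 109 = 0.1604.

0.1604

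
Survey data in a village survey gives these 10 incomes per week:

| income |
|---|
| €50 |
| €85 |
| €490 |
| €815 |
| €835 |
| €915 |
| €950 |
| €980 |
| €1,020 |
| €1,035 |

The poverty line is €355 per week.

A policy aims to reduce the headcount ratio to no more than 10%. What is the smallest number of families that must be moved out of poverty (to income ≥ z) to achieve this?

Currently q = 2 of N = 10 are below the line (H = 0.200).
A headcount ratio of at most 10% allows at most ⌊0.10 × 10⌋ = 1 poor families.
So at least 2 − 1 = 1 must be lifted.

1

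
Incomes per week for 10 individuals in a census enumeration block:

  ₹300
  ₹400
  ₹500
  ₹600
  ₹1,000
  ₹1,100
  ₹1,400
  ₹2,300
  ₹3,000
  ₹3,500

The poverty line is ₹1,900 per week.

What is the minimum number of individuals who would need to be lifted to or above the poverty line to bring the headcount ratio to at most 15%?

7 of the 10 individuals are poor, so H = 7/10 = 0.700.
A headcount ratio of at most 15% allows at most ⌊0.15 × 10⌋ = 1 poor individuals.
So at least 7 − 1 = 6 must be lifted.

6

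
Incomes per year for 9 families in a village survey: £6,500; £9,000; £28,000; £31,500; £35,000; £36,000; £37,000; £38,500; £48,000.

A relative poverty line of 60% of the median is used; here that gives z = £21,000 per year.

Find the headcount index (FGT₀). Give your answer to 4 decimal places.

2 of the 9 families have income below £21,000.
H = 2/9 = 0.2222.

0.2222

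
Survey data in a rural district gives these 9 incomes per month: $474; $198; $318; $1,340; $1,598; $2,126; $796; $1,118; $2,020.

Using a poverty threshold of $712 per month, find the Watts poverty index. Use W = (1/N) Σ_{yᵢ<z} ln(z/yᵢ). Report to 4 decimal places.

Poor units: $198, $318, $474 (q = 3 of N = 9).
ln(z/y) terms: ln(712/198) = 1.2798; ln(712/318) = 0.8060; ln(712/474) = 0.4069.
W = 2.492708 / 9 = 0.2770.

0.2770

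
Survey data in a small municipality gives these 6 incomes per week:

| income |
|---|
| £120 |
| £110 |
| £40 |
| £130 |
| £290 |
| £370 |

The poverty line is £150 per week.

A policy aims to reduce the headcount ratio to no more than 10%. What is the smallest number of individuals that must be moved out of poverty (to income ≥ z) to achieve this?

Currently q = 4 of N = 6 are below the line (H = 0.667).
A headcount ratio of at most 10% allows at most ⌊0.10 × 6⌋ = 0 poor individuals.
So at least 4 − 0 = 4 must be lifted.

4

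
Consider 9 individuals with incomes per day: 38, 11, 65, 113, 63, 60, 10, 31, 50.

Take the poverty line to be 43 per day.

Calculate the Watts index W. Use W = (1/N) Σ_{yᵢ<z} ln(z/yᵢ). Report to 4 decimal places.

Incomes under z: 10, 11, 31, 38 (q = 4 of N = 9).
ln(z/y) terms: ln(43/10) = 1.4586; ln(43/11) = 1.3633; ln(43/31) = 0.3272; ln(43/38) = 0.1236.
W = 3.272747 / 9 = 0.3636.

0.3636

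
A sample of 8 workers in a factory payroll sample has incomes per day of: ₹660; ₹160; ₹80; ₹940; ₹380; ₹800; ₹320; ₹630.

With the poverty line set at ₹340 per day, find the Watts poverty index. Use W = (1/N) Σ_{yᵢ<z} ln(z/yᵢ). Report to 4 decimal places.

Incomes under z: ₹80, ₹160, ₹320 (q = 3 of N = 8).
Log gaps: ln(340/80) = 1.4469; ln(340/160) = 0.7538; ln(340/320) = 0.0606.
W = 2.261315 / 8 = 0.2827.

0.2827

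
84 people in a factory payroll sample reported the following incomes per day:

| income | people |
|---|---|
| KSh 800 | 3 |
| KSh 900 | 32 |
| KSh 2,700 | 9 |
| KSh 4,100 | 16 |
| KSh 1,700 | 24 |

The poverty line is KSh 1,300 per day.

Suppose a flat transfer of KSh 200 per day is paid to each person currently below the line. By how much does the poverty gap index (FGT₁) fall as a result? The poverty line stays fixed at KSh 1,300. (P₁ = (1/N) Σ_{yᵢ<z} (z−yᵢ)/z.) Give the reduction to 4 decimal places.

Before: below the line — 3×KSh 800, 32×KSh 900; poverty gap index (FGT₁) = 0.130952.
After the KSh 200 transfer: below the line — 3×KSh 1,000, 32×KSh 1,100; poverty gap index (FGT₁) = 0.066850.
Reduction = 0.130952 − 0.066850 = 0.0641.

0.0641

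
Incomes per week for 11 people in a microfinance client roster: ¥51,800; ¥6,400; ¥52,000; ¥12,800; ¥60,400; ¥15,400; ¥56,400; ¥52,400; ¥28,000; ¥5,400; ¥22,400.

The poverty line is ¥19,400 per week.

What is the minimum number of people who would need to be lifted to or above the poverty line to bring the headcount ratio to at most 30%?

Currently q = 4 of N = 11 are below the line (H = 0.364).
A headcount ratio of at most 30% allows at most ⌊0.30 × 11⌋ = 3 poor people.
So at least 4 − 3 = 1 must be lifted.

1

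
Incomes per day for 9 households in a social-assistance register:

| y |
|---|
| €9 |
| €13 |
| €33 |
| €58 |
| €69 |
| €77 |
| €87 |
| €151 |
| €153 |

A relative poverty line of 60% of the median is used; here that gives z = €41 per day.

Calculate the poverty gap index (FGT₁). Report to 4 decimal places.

0.1843

Below the line: €9, €13, €33 (q = 3 of N = 9).
Relative gaps: (41−9)/41 = 0.7805; (41−13)/41 = 0.6829; (41−33)/41 = 0.1951.
Sum of shortfalls = 1.658537; P₁ averages over all N: 1.658537 / 9 = 0.1843.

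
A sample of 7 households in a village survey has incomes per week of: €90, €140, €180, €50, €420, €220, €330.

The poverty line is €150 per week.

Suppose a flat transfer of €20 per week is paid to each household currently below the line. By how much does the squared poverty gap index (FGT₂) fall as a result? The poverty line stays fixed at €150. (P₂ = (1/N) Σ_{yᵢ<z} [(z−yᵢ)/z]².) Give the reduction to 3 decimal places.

0.036

Before: below the line — €50, €90, €140; squared poverty gap index (FGT₂) = 0.08698.
After the €20 transfer: below the line — €70, €110; squared poverty gap index (FGT₂) = 0.05079.
Reduction = 0.08698 − 0.05079 = 0.036.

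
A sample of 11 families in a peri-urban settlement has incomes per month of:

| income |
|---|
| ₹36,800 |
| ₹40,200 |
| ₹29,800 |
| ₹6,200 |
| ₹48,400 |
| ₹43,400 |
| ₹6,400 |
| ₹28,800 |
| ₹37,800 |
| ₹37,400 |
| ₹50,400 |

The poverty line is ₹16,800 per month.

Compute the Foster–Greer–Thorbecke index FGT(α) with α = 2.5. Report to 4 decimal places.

Below z: ₹6,200, ₹6,400 (q = 2 of N = 11).
Shortfall ratios: (16800−6200)/16800 = 0.6310; (16800−6400)/16800 = 0.6190.
Raised to α = 2.5: 0.31622; 0.30152.
Sum = 0.617737; FGT(2.5) = 0.617737 / 11 = 0.0562.

0.0562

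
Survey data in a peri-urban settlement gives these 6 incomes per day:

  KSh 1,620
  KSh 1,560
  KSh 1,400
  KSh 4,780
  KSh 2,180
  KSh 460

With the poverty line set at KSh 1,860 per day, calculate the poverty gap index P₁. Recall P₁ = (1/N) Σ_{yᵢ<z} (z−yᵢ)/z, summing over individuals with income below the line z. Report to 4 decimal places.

Below z: KSh 460, KSh 1,400, KSh 1,560, KSh 1,620 (q = 4 of N = 6).
Gap ratios (z−y)/z: (1860−460)/1860 = 0.7527; (1860−1400)/1860 = 0.2473; (1860−1560)/1860 = 0.1613; (1860−1620)/1860 = 0.1290.
Sum of shortfalls = 1.290323; P₁ averages over all N: 1.290323 / 6 = 0.2151.

0.2151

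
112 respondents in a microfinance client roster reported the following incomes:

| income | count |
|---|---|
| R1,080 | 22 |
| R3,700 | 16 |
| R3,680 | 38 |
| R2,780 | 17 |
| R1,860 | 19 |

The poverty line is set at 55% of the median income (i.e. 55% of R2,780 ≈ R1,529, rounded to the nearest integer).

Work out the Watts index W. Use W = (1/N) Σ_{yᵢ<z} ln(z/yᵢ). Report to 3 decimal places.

0.068

Poor units: 22×R1,080 (q = 22 of N = 112).
Log gaps: ln(1529/1080) = 0.3477 (×22).
W = 7.648363 / 112 = 0.068.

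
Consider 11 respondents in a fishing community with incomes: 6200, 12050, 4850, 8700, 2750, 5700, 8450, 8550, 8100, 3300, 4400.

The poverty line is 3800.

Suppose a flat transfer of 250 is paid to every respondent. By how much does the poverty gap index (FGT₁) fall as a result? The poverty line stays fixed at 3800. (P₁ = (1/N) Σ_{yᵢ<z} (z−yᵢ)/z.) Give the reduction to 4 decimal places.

0.0120

Before: below the line — 2750, 3300; poverty gap index (FGT₁) = 0.037081.
After the 250 transfer: below the line — 3000, 3550; poverty gap index (FGT₁) = 0.025120.
Reduction = 0.037081 − 0.025120 = 0.0120.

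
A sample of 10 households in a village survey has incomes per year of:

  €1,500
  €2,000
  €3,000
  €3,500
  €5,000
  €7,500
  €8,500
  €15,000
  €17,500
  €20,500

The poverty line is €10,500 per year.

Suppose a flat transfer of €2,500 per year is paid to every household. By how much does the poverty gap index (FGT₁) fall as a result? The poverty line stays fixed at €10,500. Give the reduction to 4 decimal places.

0.1619

Before: below the line — €1,500, €2,000, €3,000, €3,500, €5,000, €7,500, €8,500; poverty gap index (FGT₁) = 0.404762.
After the €2,500 transfer: below the line — €4,000, €4,500, €5,500, €6,000, €7,500, €10,000; poverty gap index (FGT₁) = 0.242857.
Reduction = 0.404762 − 0.242857 = 0.1619.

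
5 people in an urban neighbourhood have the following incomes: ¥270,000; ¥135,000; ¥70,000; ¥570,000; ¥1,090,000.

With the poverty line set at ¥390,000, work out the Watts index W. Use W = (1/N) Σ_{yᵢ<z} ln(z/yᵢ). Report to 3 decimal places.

Poor units: ¥70,000, ¥135,000, ¥270,000 (q = 3 of N = 5).
Log shortfalls: ln(390000/70000) = 1.7177; ln(390000/135000) = 1.0609; ln(390000/270000) = 0.3677.
W = 3.146248 / 5 = 0.629.

0.629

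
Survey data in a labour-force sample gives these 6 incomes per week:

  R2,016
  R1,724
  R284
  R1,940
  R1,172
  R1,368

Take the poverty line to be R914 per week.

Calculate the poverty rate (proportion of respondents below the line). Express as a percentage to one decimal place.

1 of the 6 respondents have income below R914.
H = 1/6 = 16.7%.

16.7%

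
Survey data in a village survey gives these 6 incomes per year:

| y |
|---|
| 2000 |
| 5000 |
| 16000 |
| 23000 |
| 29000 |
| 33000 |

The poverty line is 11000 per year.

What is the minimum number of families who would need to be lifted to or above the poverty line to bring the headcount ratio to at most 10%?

2

2 of the 6 families are poor, so H = 2/6 = 0.333.
A headcount ratio of at most 10% allows at most ⌊0.10 × 6⌋ = 0 poor families.
So at least 2 − 0 = 2 must be lifted.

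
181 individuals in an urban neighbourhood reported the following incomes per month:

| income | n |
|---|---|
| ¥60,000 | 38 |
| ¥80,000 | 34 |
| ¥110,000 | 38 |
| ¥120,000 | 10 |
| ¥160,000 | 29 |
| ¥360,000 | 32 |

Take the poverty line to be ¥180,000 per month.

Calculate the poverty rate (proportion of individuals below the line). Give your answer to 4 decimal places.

149 of the 181 individuals have income below ¥180,000.
H = 149/181 = 0.8232.

0.8232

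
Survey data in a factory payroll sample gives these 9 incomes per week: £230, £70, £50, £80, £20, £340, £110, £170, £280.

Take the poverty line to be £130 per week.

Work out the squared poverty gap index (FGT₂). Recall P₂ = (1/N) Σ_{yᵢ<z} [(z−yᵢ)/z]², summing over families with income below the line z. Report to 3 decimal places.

0.164

Below z: £20, £50, £70, £80, £110 (q = 5 of N = 9).
Normalized shortfalls: (130−20)/130 = 0.8462; (130−50)/130 = 0.6154; (130−70)/130 = 0.4615; (130−80)/130 = 0.3846; (130−110)/130 = 0.1538.
Squared: 0.7160; 0.3787; 0.2130; 0.1479; 0.0237.
Sum = 1.479290; P₂ = 1.479290 / 9 = 0.164.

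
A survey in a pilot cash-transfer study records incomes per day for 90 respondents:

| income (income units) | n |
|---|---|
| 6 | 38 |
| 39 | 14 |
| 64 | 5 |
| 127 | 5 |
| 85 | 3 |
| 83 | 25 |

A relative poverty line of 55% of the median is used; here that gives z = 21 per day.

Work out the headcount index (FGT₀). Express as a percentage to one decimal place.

38 of the 90 respondents have income below 21.
H = 38/90 = 42.2%.

42.2%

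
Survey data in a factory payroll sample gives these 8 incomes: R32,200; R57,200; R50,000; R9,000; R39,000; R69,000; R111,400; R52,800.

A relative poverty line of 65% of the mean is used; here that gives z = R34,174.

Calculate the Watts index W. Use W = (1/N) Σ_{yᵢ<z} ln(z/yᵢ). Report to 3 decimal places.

0.174

Poor units: R9,000, R32,200 (q = 2 of N = 8).
ln(z/y) terms: ln(34174/9000) = 1.3342; ln(34174/32200) = 0.0595.
W = 1.393739 / 8 = 0.174.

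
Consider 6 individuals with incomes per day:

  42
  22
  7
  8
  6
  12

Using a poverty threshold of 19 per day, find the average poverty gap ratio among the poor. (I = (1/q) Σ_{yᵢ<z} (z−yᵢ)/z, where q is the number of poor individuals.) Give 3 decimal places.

Below z: 6, 7, 8, 12 (q = 4 of N = 6).
Shortfall ratios (z−y)/z: 0.6842, 0.6316, 0.5789, 0.3684; sum = 2.263158.
The income-gap ratio divides by q (the poor only): 2.263158 / 4 = 0.566.

0.566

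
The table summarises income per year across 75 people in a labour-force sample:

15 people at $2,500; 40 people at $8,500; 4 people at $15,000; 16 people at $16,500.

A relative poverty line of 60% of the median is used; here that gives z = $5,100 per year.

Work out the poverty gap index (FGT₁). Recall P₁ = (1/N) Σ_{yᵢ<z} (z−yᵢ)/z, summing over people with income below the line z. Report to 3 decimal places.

Below z: 15×$2,500 (q = 15 of N = 75).
Relative gaps: (5100−2500)/5100 = 0.5098 (×15).
Sum of shortfalls = 7.647059; P₁ averages over all N: 7.647059 / 75 = 0.102.

0.102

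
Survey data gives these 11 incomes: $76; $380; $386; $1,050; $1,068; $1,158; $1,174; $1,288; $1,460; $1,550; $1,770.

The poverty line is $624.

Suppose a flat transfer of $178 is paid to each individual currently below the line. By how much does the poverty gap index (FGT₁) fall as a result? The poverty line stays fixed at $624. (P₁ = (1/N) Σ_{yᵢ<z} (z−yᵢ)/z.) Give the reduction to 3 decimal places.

0.078

Before: below the line — $76, $380, $386; poverty gap index (FGT₁) = 0.15006.
After the $178 transfer: below the line — $254, $558, $564; poverty gap index (FGT₁) = 0.07226.
Reduction = 0.15006 − 0.07226 = 0.078.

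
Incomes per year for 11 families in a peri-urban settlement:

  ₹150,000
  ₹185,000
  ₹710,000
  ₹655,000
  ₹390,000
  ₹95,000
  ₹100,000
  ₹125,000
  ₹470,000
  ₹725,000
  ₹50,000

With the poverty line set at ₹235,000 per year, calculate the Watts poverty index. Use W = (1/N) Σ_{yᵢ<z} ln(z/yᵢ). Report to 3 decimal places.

0.421

Poor units: ₹50,000, ₹95,000, ₹100,000, ₹125,000, ₹150,000, ₹185,000 (q = 6 of N = 11).
Log shortfalls: ln(235000/50000) = 1.5476; ln(235000/95000) = 0.9057; ln(235000/100000) = 0.8544; ln(235000/125000) = 0.6313; ln(235000/150000) = 0.4490; ln(235000/185000) = 0.2392.
W = 4.627138 / 11 = 0.421.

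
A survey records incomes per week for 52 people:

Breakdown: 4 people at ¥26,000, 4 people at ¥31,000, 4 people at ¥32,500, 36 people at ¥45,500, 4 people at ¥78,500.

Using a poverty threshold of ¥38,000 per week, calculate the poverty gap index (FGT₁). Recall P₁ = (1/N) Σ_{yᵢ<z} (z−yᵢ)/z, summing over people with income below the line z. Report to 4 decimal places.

Incomes under z: 4×¥26,000, 4×¥31,000, 4×¥32,500 (q = 12 of N = 52).
Gap ratios (z−y)/z: (38000−26000)/38000 = 0.3158 (×4); (38000−31000)/38000 = 0.1842 (×4); (38000−32500)/38000 = 0.1447 (×4).
Σ = 2.578947. Dividing by the full population N = 52 gives P₁ = 0.0496.

0.0496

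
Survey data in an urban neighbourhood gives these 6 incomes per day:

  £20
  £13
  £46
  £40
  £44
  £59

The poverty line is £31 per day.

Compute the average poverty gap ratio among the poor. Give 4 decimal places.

0.4677

Below the line: £13, £20 (q = 2 of N = 6).
Shortfall ratios (z−y)/z: 0.5806, 0.3548; sum = 0.935484.
The income-gap ratio divides by q (the poor only): 0.935484 / 2 = 0.4677.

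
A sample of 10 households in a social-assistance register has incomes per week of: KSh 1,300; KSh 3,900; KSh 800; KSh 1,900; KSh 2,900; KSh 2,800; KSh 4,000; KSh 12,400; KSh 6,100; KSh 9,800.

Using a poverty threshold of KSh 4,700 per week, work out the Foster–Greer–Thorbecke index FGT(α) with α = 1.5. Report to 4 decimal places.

0.2453

Poor units: KSh 800, KSh 1,300, KSh 1,900, KSh 2,800, KSh 2,900, KSh 3,900, KSh 4,000 (q = 7 of N = 10).
Normalized shortfalls: (4700−800)/4700 = 0.8298; (4700−1300)/4700 = 0.7234; (4700−1900)/4700 = 0.5957; (4700−2800)/4700 = 0.4043; (4700−2900)/4700 = 0.3830; (4700−3900)/4700 = 0.1702; (4700−4000)/4700 = 0.1489.
Raised to α = 1.5: 0.75588; 0.61528; 0.45982; 0.25703; 0.23701; 0.07022; 0.05748.
Sum = 2.452716; FGT(1.5) = 2.452716 / 10 = 0.2453.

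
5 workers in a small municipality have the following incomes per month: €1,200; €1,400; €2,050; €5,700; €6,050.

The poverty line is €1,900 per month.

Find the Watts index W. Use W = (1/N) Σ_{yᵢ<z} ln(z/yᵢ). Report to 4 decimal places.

Poor units: €1,200, €1,400 (q = 2 of N = 5).
Log shortfalls: ln(1900/1200) = 0.4595; ln(1900/1400) = 0.3054.
W = 0.764914 / 5 = 0.1530.

0.1530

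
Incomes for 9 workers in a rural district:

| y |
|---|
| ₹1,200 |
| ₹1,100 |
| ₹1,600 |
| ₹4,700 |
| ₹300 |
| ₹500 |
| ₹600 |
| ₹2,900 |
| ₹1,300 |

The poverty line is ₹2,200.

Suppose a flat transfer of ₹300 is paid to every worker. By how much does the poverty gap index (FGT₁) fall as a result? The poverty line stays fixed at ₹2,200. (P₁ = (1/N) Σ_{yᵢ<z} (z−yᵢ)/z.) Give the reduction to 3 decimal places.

0.106

Before: below the line — ₹300, ₹500, ₹600, ₹1,100, ₹1,200, ₹1,300, ₹1,600; poverty gap index (FGT₁) = 0.44444.
After the ₹300 transfer: below the line — ₹600, ₹800, ₹900, ₹1,400, ₹1,500, ₹1,600, ₹1,900; poverty gap index (FGT₁) = 0.33838.
Reduction = 0.44444 − 0.33838 = 0.106.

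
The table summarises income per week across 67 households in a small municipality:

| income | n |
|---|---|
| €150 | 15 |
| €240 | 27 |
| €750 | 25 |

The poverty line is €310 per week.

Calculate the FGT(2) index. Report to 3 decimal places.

Below the line: 15×€150, 27×€240 (q = 42 of N = 67).
Relative gaps: (310−150)/310 = 0.5161 (×15); (310−240)/310 = 0.2258 (×27).
Squared: 0.2664 (×15); 0.0510 (×27).
Sum = 5.372529; P₂ = 5.372529 / 67 = 0.080.

0.080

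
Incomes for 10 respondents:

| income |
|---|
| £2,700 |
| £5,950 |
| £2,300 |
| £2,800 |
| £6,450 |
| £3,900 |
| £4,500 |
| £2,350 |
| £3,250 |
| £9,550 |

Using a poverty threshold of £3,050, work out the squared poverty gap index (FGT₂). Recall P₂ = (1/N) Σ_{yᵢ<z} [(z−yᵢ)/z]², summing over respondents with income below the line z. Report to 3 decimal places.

Below the line: £2,300, £2,350, £2,700, £2,800 (q = 4 of N = 10).
Normalized shortfalls: (3050−2300)/3050 = 0.2459; (3050−2350)/3050 = 0.2295; (3050−2700)/3050 = 0.1148; (3050−2800)/3050 = 0.0820.
Squared: 0.0605; 0.0527; 0.0132; 0.0067.
Sum = 0.133029; P₂ = 0.133029 / 10 = 0.013.

0.013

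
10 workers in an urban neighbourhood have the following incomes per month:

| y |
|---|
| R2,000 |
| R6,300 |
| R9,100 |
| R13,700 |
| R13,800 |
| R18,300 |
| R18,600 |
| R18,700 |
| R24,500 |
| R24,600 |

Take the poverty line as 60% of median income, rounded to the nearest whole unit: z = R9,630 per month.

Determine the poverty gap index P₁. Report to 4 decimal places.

0.1193

Below the line: R2,000, R6,300, R9,100 (q = 3 of N = 10).
Gap ratios (z−y)/z: (9630−2000)/9630 = 0.7923; (9630−6300)/9630 = 0.3458; (9630−9100)/9630 = 0.0550.
Sum of shortfalls = 1.193146; P₁ averages over all N: 1.193146 / 10 = 0.1193.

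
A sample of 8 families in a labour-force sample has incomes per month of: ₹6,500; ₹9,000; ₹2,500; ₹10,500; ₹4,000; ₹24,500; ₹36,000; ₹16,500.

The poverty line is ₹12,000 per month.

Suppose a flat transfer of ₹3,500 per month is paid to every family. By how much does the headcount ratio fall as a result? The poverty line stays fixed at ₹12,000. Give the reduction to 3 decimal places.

Before: below the line — ₹2,500, ₹4,000, ₹6,500, ₹9,000, ₹10,500; headcount ratio = 0.62500.
After the ₹3,500 transfer: below the line — ₹6,000, ₹7,500, ₹10,000; headcount ratio = 0.37500.
Reduction = 0.62500 − 0.37500 = 0.250.

0.250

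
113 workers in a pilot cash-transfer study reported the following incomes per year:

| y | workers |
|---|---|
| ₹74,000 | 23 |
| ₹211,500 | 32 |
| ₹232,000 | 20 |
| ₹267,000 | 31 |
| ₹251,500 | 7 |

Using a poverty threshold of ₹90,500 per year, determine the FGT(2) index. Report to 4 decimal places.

Below z: 23×₹74,000 (q = 23 of N = 113).
Relative gaps: (90500−74000)/90500 = 0.1823 (×23).
Squared: 0.0332 (×23).
Sum = 0.764537; P₂ = 0.764537 / 113 = 0.0068.

0.0068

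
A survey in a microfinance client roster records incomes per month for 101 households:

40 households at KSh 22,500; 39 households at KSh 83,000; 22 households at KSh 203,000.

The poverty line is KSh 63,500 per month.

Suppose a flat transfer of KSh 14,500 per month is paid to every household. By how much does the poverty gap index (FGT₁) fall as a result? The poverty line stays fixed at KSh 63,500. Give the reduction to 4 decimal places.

0.0904

Before: below the line — 40×KSh 22,500; poverty gap index (FGT₁) = 0.255711.
After the KSh 14,500 transfer: below the line — 40×KSh 37,000; poverty gap index (FGT₁) = 0.165276.
Reduction = 0.255711 − 0.165276 = 0.0904.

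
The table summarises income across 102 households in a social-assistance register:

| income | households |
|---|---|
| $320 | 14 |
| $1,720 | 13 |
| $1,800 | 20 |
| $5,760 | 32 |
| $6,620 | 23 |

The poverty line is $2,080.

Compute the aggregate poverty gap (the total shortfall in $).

$34,920

Incomes under z: 14×$320, 13×$1,720, 20×$1,800 (q = 47 of N = 102).
Individual gaps: 14×(2080−320) = 24640; 13×(2080−1720) = 4680; 20×(2080−1800) = 5600.
Aggregate gap = $34,920.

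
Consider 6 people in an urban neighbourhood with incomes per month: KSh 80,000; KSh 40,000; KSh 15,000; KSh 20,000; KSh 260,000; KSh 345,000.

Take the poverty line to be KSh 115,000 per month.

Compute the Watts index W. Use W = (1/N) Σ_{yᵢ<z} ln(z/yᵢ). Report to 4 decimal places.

0.8675

Below the line: KSh 15,000, KSh 20,000, KSh 40,000, KSh 80,000 (q = 4 of N = 6).
Log gaps: ln(115000/15000) = 2.0369; ln(115000/20000) = 1.7492; ln(115000/40000) = 1.0561; ln(115000/80000) = 0.3629.
W = 5.205040 / 6 = 0.8675.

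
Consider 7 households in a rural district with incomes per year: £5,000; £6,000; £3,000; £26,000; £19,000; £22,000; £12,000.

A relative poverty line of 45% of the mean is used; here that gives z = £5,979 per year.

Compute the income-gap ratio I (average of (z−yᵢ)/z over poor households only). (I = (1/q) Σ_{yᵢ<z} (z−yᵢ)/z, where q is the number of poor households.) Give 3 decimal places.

0.331

Below z: £3,000, £5,000 (q = 2 of N = 7).
Relative gaps: 0.4982, 0.1637; sum = 0.661984.
I averages over the q = 2 poor units only: 0.661984 / 2 = 0.331.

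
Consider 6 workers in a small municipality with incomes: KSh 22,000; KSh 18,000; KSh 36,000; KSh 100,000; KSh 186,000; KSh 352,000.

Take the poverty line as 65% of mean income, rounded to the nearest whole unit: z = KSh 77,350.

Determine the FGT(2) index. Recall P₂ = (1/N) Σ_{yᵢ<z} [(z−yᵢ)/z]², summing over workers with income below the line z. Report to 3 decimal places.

0.231

Poor units: KSh 18,000, KSh 22,000, KSh 36,000 (q = 3 of N = 6).
Relative gaps: (77350−18000)/77350 = 0.7673; (77350−22000)/77350 = 0.7156; (77350−36000)/77350 = 0.5346.
Squared: 0.5887; 0.5121; 0.2858.
Sum = 1.386568; P₂ = 1.386568 / 6 = 0.231.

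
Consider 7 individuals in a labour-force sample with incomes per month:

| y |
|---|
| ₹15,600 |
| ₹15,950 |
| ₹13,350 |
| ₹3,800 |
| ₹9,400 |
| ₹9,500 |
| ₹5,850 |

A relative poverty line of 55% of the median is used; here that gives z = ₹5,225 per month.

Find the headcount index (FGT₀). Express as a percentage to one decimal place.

1 of the 7 individuals have income below ₹5,225.
H = 1/7 = 14.3%.

14.3%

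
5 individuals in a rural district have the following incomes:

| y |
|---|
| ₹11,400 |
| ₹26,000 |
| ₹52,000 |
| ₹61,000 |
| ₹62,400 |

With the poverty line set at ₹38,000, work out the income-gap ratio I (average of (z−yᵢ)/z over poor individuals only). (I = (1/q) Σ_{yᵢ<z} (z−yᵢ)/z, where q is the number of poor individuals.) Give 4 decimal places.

0.5079

Below z: ₹11,400, ₹26,000 (q = 2 of N = 5).
Shortfall ratios (z−y)/z: 0.7000, 0.3158; sum = 1.015789.
I averages over the q = 2 poor units only: 1.015789 / 2 = 0.5079.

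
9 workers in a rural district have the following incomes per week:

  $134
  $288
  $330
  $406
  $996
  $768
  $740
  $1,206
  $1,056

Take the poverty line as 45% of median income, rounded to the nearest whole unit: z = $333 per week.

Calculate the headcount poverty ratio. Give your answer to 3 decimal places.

0.333

3 of the 9 workers have income below $333.
H = 3/9 = 0.333.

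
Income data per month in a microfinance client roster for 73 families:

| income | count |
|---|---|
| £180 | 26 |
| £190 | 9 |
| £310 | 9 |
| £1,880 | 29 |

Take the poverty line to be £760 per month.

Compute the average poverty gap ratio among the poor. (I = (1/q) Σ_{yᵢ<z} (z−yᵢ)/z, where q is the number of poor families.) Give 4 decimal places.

Below z: 26×£180, 9×£190, 9×£310 (q = 44 of N = 73).
Shortfall ratios (z−y)/z: 0.7632 (×26), 0.7500 (×9), 0.5921 (×9); sum = 31.921053.
I averages over the q = 44 poor units only: 31.921053 / 44 = 0.7255.

0.7255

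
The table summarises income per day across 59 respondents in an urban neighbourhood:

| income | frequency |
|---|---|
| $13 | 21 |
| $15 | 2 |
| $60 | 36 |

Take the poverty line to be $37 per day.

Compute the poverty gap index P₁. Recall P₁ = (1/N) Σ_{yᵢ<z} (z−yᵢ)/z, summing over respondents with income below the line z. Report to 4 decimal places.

Below z: 21×$13, 2×$15 (q = 23 of N = 59).
Gap ratios (z−y)/z: (37−13)/37 = 0.6486 (×21); (37−15)/37 = 0.5946 (×2).
Sum of shortfalls = 14.810811; P₁ averages over all N: 14.810811 / 59 = 0.2510.

0.2510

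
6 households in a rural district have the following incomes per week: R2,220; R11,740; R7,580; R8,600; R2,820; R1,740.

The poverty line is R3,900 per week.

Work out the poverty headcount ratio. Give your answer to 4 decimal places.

0.5000

3 of the 6 households have income below R3,900.
H = 3/6 = 0.5000.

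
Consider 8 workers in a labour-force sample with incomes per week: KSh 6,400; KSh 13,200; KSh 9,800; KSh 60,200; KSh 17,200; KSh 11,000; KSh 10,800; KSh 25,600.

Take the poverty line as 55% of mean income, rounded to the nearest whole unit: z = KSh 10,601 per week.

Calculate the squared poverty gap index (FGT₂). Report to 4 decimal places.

Incomes under z: KSh 6,400, KSh 9,800 (q = 2 of N = 8).
Shortfall ratios: (10601−6400)/10601 = 0.3963; (10601−9800)/10601 = 0.0756.
Squared: 0.1570; 0.0057.
Sum = 0.162750; P₂ = 0.162750 / 8 = 0.0203.

0.0203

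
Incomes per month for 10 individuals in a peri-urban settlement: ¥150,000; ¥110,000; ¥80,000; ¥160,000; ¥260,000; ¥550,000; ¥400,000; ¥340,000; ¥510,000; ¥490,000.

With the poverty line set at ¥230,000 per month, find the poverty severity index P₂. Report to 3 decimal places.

Incomes under z: ¥80,000, ¥110,000, ¥150,000, ¥160,000 (q = 4 of N = 10).
Relative gaps: (230000−80000)/230000 = 0.6522; (230000−110000)/230000 = 0.5217; (230000−150000)/230000 = 0.3478; (230000−160000)/230000 = 0.3043.
Squared: 0.4253; 0.2722; 0.1210; 0.0926.
Sum = 0.911153; P₂ = 0.911153 / 10 = 0.091.

0.091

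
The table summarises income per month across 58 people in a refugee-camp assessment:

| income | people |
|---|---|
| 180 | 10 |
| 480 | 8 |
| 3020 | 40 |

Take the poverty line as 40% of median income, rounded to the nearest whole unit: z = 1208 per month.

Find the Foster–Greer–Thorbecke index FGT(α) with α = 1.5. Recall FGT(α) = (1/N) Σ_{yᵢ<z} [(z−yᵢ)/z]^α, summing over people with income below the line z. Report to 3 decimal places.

Incomes under z: 10×180, 8×480 (q = 18 of N = 58).
Relative gaps: (1208−180)/1208 = 0.8510 (×10); (1208−480)/1208 = 0.6026 (×8).
Raised to α = 1.5: 0.78504 (×10); 0.46784 (×8).
Sum = 11.593069; FGT(1.5) = 11.593069 / 58 = 0.200.

0.200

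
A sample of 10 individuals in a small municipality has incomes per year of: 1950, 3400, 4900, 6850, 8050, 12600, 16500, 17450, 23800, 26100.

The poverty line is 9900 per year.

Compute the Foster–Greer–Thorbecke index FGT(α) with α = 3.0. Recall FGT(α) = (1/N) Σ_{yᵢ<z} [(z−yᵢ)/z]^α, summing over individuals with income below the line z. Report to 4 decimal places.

Poor units: 1950, 3400, 4900, 6850, 8050 (q = 5 of N = 10).
Shortfall ratios: (9900−1950)/9900 = 0.8030; (9900−3400)/9900 = 0.6566; (9900−4900)/9900 = 0.5051; (9900−6850)/9900 = 0.3081; (9900−8050)/9900 = 0.1869.
Raised to α = 3.0: 0.51784; 0.28303; 0.12883; 0.02924; 0.00653.
Sum = 0.965464; FGT(3.0) = 0.965464 / 10 = 0.0965.

0.0965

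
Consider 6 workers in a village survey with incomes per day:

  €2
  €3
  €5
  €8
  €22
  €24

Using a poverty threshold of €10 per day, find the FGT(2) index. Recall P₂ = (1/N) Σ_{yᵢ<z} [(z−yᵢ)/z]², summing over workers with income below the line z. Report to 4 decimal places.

Poor units: €2, €3, €5, €8 (q = 4 of N = 6).
Normalized shortfalls: (10−2)/10 = 0.8000; (10−3)/10 = 0.7000; (10−5)/10 = 0.5000; (10−8)/10 = 0.2000.
Squared: 0.6400; 0.4900; 0.2500; 0.0400.
Sum = 1.420000; P₂ = 1.420000 / 6 = 0.2367.

0.2367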